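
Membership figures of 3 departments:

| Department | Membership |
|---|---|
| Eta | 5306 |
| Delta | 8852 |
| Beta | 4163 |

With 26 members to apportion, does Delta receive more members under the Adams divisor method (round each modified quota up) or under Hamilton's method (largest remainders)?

Adams: Eta 8, Delta 12, Beta 6.
Hamilton: Eta 7, Delta 13, Beta 6.
Delta gets 12 under Adams and 13 under Hamilton.

Hamilton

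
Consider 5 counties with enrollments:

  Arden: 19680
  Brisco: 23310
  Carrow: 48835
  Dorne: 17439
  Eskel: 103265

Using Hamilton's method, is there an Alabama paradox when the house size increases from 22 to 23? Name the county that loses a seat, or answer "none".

At 22 seats: Arden 2, Brisco 2, Carrow 5, Dorne 2, Eskel 11.
At 23 seats: Arden 2, Brisco 3, Carrow 5, Dorne 2, Eskel 11.
No county's allocation decreased.

none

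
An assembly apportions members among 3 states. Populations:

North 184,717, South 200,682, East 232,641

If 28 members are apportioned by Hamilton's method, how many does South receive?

9

Total 618040; standard divisor 618040/28 ≈ 22072.857.
Standard quotas: North 8.3685, South 9.0918, East 10.5397.
Lower quotas: North 8, South 9, East 10 (sum 27, leaving 1 seat).
Remainders in descending order: East 0.5397, North 0.3685, South 0.0918.
Largest remainder: East receives the extra seat.
South receives 9.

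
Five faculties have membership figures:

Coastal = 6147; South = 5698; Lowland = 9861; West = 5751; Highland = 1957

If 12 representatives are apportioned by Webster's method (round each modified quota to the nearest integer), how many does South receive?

2

Standard divisor 29414/12 ≈ 2451.167; standard quotas: Coastal 2.508, South 2.325, Lowland 4.023, West 2.346, Highland 0.798.
Rounding to the nearest integer gives Coastal 3, South 2, Lowland 4, West 2, Highland 1 — total 12, matching the house size, so no adjustment is needed.
South receives 2.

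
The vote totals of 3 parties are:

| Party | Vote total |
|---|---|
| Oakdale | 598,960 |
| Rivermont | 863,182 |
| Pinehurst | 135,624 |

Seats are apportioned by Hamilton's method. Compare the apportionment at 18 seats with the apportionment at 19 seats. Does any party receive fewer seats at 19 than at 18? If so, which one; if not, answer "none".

none

At 18 seats: Oakdale 7, Rivermont 10, Pinehurst 1.
At 19 seats: Oakdale 7, Rivermont 10, Pinehurst 2.
No party's allocation decreased.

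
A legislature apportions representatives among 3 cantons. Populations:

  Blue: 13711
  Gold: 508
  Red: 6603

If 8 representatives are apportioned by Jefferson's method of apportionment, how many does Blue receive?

Standard divisor 20822/8 ≈ 2602.75; standard quotas: Blue 5.268, Gold 0.195, Red 2.537.
Rounding down gives 5, 0, 2 = 7 seats, so the divisor must be adjusted.
With modified divisor 2240: modified quotas Blue 6.121, Gold 0.227, Red 2.948.
Rounding down: Blue 6, Gold 0, Red 2 (total 8).
Blue receives 6.

6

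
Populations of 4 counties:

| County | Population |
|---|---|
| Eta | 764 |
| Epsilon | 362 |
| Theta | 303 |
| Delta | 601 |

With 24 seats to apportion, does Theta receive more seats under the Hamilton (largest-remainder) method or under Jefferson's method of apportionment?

Hamilton

Hamilton: Eta 9, Epsilon 4, Theta 4, Delta 7.
Jefferson: Eta 10, Epsilon 4, Theta 3, Delta 7.
Theta gets 4 under Hamilton and 3 under Jefferson.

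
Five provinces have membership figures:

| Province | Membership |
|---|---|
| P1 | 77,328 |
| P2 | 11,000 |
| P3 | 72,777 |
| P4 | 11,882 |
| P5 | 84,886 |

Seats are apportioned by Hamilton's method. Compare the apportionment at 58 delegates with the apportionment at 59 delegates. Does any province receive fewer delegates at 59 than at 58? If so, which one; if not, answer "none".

At 58 seats: P1 17, P2 3, P3 16, P4 3, P5 19.
At 59 seats: P1 18, P2 2, P3 17, P4 3, P5 19.
P2 drops from 3 to 2.

P2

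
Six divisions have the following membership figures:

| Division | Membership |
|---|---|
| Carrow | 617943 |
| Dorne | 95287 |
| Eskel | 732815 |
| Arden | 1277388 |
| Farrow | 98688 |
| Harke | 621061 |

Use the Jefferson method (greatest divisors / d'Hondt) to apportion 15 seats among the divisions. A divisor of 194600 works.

With modified divisor 194600: modified quotas Carrow 3.175, Dorne 0.490, Eskel 3.766, Arden 6.564, Farrow 0.507, Harke 3.191.
Rounding down: Carrow 3, Dorne 0, Eskel 3, Arden 6, Farrow 0, Harke 3 (total 15).

Carrow 3; Dorne 0; Eskel 3; Arden 6; Farrow 0; Harke 3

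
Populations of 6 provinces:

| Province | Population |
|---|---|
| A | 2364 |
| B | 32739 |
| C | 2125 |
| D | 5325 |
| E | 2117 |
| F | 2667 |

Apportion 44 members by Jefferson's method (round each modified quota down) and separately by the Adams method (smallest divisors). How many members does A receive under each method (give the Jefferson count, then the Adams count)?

2 and 3

Jefferson: A 2, B 31, C 2, D 5, E 2, F 2.
Adams: A 3, B 29, C 2, D 5, E 2, F 3.
A gets 2 under Jefferson and 3 under Adams.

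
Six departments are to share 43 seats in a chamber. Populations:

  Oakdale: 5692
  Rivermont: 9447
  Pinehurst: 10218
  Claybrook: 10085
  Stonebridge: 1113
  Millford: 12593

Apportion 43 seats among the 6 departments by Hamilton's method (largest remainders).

The standard divisor is 49148/43 ≈ 1142.977.
Standard quotas: Oakdale 4.9800, Rivermont 8.2653, Pinehurst 8.9398, Claybrook 8.8235, Stonebridge 0.9738, Millford 11.0177.
Lower quotas: Oakdale 4, Rivermont 8, Pinehurst 8, Claybrook 8, Stonebridge 0, Millford 11 (sum 39, leaving 4 seats).
Remainders in descending order: Oakdale 0.9800, Stonebridge 0.9738, Pinehurst 0.9398, Claybrook 0.8235, Rivermont 0.2653, Millford 0.0177.
The surplus seats go to Oakdale, Stonebridge, Pinehurst, Claybrook.

Oakdale: 5, Rivermont: 8, Pinehurst: 9, Claybrook: 9, Stonebridge: 1, Millford: 11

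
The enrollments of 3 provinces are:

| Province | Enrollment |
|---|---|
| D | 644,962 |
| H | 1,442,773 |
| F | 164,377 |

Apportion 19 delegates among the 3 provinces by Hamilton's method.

D 6, H 12, F 1

Standard divisor: 2252112 ÷ 19 ≈ 118532.211.
Standard quotas: D 5.4412, H 12.1720, F 1.3868.
Lower quotas: D 5, H 12, F 1 (sum 18, leaving 1 seat).
Remainders in descending order: D 0.4412, F 0.3868, H 0.1720.
Largest remainder: D receives the extra seat.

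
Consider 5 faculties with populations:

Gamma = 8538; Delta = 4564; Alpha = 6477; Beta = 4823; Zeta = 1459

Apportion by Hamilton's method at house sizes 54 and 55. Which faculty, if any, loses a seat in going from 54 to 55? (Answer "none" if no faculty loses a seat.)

At 54 seats: Gamma 18, Delta 10, Alpha 13, Beta 10, Zeta 3.
At 55 seats: Gamma 18, Delta 10, Alpha 14, Beta 10, Zeta 3.
No faculty's allocation decreased.

none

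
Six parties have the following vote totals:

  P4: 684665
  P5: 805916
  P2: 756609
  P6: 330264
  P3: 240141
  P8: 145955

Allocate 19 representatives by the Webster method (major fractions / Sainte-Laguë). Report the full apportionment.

P4=4, P5=5, P2=5, P6=2, P3=2, P8=1

Standard divisor 2963550/19 ≈ 155976.316; standard quotas: P4 4.390, P5 5.167, P2 4.851, P6 2.117, P3 1.540, P8 0.936.
Rounding to the nearest integer gives P4 4, P5 5, P2 5, P6 2, P3 2, P8 1 — total 19, matching the house size, so no adjustment is needed.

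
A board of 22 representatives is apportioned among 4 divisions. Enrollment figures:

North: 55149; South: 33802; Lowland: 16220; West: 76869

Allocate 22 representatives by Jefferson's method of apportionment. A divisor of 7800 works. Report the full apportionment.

With modified divisor 7800: modified quotas North 7.070, South 4.334, Lowland 2.079, West 9.855.
Rounding down: North 7, South 4, Lowland 2, West 9 (total 22).

North=7, South=4, Lowland=2, West=9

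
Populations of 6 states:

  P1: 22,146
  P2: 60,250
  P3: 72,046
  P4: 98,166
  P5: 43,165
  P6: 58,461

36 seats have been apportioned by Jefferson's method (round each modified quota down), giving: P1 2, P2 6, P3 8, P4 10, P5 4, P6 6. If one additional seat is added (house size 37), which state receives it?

P4

Priority for the next seat is population ÷ (current seats + 1).
Priorities: P1 7382.000, P2 8607.143, P3 8005.111, P4 8924.182, P5 8633.000, P6 8351.571.
Highest priority: P4.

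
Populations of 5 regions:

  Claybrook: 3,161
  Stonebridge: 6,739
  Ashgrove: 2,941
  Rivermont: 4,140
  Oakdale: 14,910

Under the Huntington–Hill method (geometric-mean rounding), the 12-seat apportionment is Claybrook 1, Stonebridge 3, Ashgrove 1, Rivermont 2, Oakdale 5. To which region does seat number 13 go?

Oakdale

Priority for the next seat is population ÷ (√(s·(s+1))).
Priorities: Claybrook 2235.165, Stonebridge 1945.382, Ashgrove 2079.601, Rivermont 1690.148, Oakdale 2722.181.
Highest priority: Oakdale.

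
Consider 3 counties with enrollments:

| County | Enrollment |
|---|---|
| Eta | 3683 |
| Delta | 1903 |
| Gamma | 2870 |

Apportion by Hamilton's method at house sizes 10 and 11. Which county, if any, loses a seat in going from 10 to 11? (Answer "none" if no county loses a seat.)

none

At 10 seats: Eta 4, Delta 2, Gamma 4.
At 11 seats: Eta 5, Delta 2, Gamma 4.
No county's allocation decreased.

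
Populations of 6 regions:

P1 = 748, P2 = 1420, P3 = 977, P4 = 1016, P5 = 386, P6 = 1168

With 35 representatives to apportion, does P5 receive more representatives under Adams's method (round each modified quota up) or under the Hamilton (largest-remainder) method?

Adams

Adams: P1 5, P2 8, P3 6, P4 6, P5 3, P6 7.
Hamilton: P1 5, P2 9, P3 6, P4 6, P5 2, P6 7.
P5 gets 3 under Adams and 2 under Hamilton.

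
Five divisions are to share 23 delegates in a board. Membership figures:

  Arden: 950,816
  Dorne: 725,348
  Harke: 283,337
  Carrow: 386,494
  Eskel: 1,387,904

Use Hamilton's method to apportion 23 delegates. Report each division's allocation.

Standard divisor: 3733899 ÷ 23 ≈ 162343.435.
Standard quotas: Arden 5.8568, Dorne 4.4680, Harke 1.7453, Carrow 2.3807, Eskel 8.5492.
Lower quotas: Arden 5, Dorne 4, Harke 1, Carrow 2, Eskel 8 (sum 20, leaving 3 seats).
Remainders in descending order: Arden 0.8568, Harke 0.7453, Eskel 0.5492, Dorne 0.4680, Carrow 0.3807.
The surplus seats go to Arden, Harke, Eskel.

Arden=6, Dorne=4, Harke=2, Carrow=2, Eskel=9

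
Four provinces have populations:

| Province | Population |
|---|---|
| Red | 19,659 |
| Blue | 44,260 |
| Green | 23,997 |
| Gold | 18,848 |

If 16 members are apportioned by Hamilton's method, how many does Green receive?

3

Standard divisor: 106764 ÷ 16 ≈ 6672.75.
Standard quotas: Red 2.9462, Blue 6.6329, Green 3.5963, Gold 2.8246.
Lower quotas: Red 2, Blue 6, Green 3, Gold 2 (sum 13, leaving 3 seats).
Remainders in descending order: Red 0.9462, Gold 0.8246, Blue 0.6329, Green 0.5963.
Largest remainders: Red, Gold, Blue receive the extra seats.
Green receives 3.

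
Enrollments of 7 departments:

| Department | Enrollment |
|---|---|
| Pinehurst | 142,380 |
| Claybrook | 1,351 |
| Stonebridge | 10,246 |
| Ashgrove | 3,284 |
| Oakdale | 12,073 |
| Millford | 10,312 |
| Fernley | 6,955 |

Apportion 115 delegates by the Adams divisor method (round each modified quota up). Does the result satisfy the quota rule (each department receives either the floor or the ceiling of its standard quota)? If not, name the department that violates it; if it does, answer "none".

Standard quotas: Pinehurst 87.747, Claybrook 0.833, Stonebridge 6.314, Ashgrove 2.024, Oakdale 7.440, Millford 6.355, Fernley 4.286.
Adams allocation: Pinehurst 85, Claybrook 1, Stonebridge 7, Ashgrove 2, Oakdale 8, Millford 7, Fernley 5.
Pinehurst has quota 87.747 (lower 87, upper 88) but receives 85 — outside the quota interval.

Pinehurst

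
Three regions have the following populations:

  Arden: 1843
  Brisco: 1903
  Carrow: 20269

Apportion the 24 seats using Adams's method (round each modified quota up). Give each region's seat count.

Standard divisor 24015/24 ≈ 1000.625; standard quotas: Arden 1.842, Brisco 1.902, Carrow 20.256.
Rounding up gives 2, 2, 21 = 25 seats, so the divisor must be adjusted.
With modified divisor 1040: modified quotas Arden 1.772, Brisco 1.830, Carrow 19.489.
Rounding up: Arden 2, Brisco 2, Carrow 20 (total 24).

Arden 2, Brisco 2, Carrow 20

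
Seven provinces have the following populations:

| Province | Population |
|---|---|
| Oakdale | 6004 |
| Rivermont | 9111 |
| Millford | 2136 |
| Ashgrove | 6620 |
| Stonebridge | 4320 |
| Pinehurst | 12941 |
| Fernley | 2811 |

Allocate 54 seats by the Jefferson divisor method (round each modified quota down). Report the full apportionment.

Standard divisor 43943/54 ≈ 813.759; standard quotas: Oakdale 7.378, Rivermont 11.196, Millford 2.625, Ashgrove 8.135, Stonebridge 5.309, Pinehurst 15.903, Fernley 3.454.
Rounding down gives 7, 11, 2, 8, 5, 15, 3 = 51 seats, so the divisor must be adjusted.
With modified divisor 755: modified quotas Oakdale 7.952, Rivermont 12.068, Millford 2.829, Ashgrove 8.768, Stonebridge 5.722, Pinehurst 17.140, Fernley 3.723.
Rounding down: Oakdale 7, Rivermont 12, Millford 2, Ashgrove 8, Stonebridge 5, Pinehurst 17, Fernley 3 (total 54).

Oakdale=7; Rivermont=12; Millford=2; Ashgrove=8; Stonebridge=5; Pinehurst=17; Fernley=3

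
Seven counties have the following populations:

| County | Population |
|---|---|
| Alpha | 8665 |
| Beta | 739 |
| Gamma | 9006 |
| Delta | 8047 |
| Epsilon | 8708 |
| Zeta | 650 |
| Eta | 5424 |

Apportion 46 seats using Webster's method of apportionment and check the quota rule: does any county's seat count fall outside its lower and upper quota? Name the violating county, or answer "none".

none

Standard quotas: Alpha 9.665, Beta 0.824, Gamma 10.046, Delta 8.976, Epsilon 9.713, Zeta 0.725, Eta 6.050.
Webster allocation: Alpha 9, Beta 1, Gamma 10, Delta 9, Epsilon 10, Zeta 1, Eta 6.
Every allocation lies between the lower and upper quota.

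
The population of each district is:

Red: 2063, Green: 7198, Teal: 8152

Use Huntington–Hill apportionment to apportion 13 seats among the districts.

With divisor 1386: modified quotas Red 1.488, Green 5.193, Teal 5.882.
Geometric-mean thresholds: Red √(1·2)=1.414, Green √(5·6)=5.477, Teal √(5·6)=5.477.
Each quota rounded against its threshold gives Red 2, Green 5, Teal 6 (total 13).

Red=2, Green=5, Teal=6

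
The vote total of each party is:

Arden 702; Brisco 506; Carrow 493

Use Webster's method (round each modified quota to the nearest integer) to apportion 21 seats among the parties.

Arden 9, Brisco 6, Carrow 6

Standard divisor 1701/21 ≈ 81; standard quotas: Arden 8.667, Brisco 6.247, Carrow 6.086.
Rounding to the nearest integer gives Arden 9, Brisco 6, Carrow 6 — total 21, matching the house size, so no adjustment is needed.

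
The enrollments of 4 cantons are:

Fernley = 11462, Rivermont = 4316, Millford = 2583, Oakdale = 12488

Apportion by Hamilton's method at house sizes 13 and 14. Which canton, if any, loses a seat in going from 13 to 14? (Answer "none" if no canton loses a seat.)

none

At 13 seats: Fernley 5, Rivermont 2, Millford 1, Oakdale 5.
At 14 seats: Fernley 5, Rivermont 2, Millford 1, Oakdale 6.
No canton's allocation decreased.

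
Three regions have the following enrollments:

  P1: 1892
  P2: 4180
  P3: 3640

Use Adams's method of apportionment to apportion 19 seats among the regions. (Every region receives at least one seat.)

P1 4, P2 8, P3 7

Standard divisor 9712/19 ≈ 511.158; standard quotas: P1 3.701, P2 8.178, P3 7.121.
Rounding up gives 4, 9, 8 = 21 seats, so the divisor must be adjusted.
With modified divisor 560: modified quotas P1 3.379, P2 7.464, P3 6.500.
Rounding up: P1 4, P2 8, P3 7 (total 19).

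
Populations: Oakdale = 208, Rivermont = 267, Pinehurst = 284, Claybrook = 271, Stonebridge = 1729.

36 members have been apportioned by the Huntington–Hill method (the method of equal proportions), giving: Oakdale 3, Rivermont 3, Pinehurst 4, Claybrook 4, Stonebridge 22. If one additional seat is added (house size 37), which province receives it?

Rivermont

Priority for the next seat is population ÷ (√(s·(s+1))).
Priorities: Oakdale 60.044, Rivermont 77.076, Pinehurst 63.504, Claybrook 60.597, Stonebridge 76.863.
Highest priority: Rivermont.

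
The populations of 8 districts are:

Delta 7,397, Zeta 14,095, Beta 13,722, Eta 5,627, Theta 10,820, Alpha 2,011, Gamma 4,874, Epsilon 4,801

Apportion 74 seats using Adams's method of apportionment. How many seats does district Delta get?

9

Standard divisor 63347/74 ≈ 856.041; standard quotas: Delta 8.641, Zeta 16.465, Beta 16.030, Eta 6.573, Theta 12.640, Alpha 2.349, Gamma 5.694, Epsilon 5.608.
Rounding up gives 9, 17, 17, 7, 13, 3, 6, 6 = 78 seats, so the divisor must be adjusted.
With modified divisor 920: modified quotas Delta 8.040, Zeta 15.321, Beta 14.915, Eta 6.116, Theta 11.761, Alpha 2.186, Gamma 5.298, Epsilon 5.218.
Rounding up: Delta 9, Zeta 16, Beta 15, Eta 7, Theta 12, Alpha 3, Gamma 6, Epsilon 6 (total 74).
Delta receives 9.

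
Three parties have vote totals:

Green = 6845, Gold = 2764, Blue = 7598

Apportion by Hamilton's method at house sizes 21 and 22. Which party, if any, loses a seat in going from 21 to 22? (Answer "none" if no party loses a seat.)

At 21 seats: Green 8, Gold 4, Blue 9.
At 22 seats: Green 9, Gold 3, Blue 10.
Gold drops from 4 to 3.

Gold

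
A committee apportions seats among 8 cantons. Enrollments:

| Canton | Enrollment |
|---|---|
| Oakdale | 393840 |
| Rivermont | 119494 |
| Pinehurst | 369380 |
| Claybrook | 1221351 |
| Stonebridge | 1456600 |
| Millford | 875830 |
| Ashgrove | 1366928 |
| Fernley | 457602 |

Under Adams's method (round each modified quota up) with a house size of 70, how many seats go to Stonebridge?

Standard divisor 6261025/70 ≈ 89443.214; standard quotas: Oakdale 4.403, Rivermont 1.336, Pinehurst 4.130, Claybrook 13.655, Stonebridge 16.285, Millford 9.792, Ashgrove 15.283, Fernley 5.116.
Rounding up gives 5, 2, 5, 14, 17, 10, 16, 6 = 75 seats, so the divisor must be adjusted.
With modified divisor 95500: modified quotas Oakdale 4.124, Rivermont 1.251, Pinehurst 3.868, Claybrook 12.789, Stonebridge 15.252, Millford 9.171, Ashgrove 14.313, Fernley 4.792.
Rounding up: Oakdale 5, Rivermont 2, Pinehurst 4, Claybrook 13, Stonebridge 16, Millford 10, Ashgrove 15, Fernley 5 (total 70).
Stonebridge receives 16.

16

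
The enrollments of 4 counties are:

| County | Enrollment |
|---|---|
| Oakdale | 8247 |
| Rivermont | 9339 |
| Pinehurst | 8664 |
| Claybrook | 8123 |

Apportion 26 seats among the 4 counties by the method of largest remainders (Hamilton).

Standard divisor: 34373 ÷ 26 ≈ 1322.038.
Standard quotas: Oakdale 6.2381, Rivermont 7.0641, Pinehurst 6.5535, Claybrook 6.1443.
Lower quotas: Oakdale 6, Rivermont 7, Pinehurst 6, Claybrook 6 (sum 25, leaving 1 seat).
Remainders in descending order: Pinehurst 0.5535, Oakdale 0.2381, Claybrook 0.1443, Rivermont 0.0641.
The surplus seat goes to Pinehurst.

Oakdale=6; Rivermont=7; Pinehurst=7; Claybrook=6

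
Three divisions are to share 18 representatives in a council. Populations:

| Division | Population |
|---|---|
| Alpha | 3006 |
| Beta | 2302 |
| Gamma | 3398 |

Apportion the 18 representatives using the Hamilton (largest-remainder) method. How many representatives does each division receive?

Alpha=6, Beta=5, Gamma=7

Total 8706; standard divisor 8706/18 ≈ 483.667.
Standard quotas: Alpha 6.215, Beta 4.759, Gamma 7.025.
Lower quotas: Alpha 6, Beta 4, Gamma 7 (sum 17, leaving 1 seat).
Remainders in descending order: Beta 0.759, Alpha 0.215, Gamma 0.025.
Largest remainder: Beta receives the extra seat.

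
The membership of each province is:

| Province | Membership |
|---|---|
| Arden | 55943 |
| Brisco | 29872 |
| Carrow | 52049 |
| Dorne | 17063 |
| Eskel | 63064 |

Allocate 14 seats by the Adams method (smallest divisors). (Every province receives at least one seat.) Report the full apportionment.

Arden 4, Brisco 2, Carrow 3, Dorne 1, Eskel 4

Standard divisor 217991/14 ≈ 15570.786; standard quotas: Arden 3.593, Brisco 1.918, Carrow 3.343, Dorne 1.096, Eskel 4.050.
Rounding up gives 4, 2, 4, 2, 5 = 17 seats, so the divisor must be adjusted.
With modified divisor 18000: modified quotas Arden 3.108, Brisco 1.660, Carrow 2.892, Dorne 0.948, Eskel 3.504.
Rounding up: Arden 4, Brisco 2, Carrow 3, Dorne 1, Eskel 4 (total 14).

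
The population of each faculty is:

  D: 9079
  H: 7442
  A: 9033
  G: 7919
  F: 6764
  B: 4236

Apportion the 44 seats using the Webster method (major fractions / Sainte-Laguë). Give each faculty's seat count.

Standard divisor 44473/44 ≈ 1010.75; standard quotas: D 8.982, H 7.363, A 8.937, G 7.835, F 6.692, B 4.191.
Rounding to the nearest integer gives D 9, H 7, A 9, G 8, F 7, B 4 — total 44, matching the house size, so no adjustment is needed.

D: 9, H: 7, A: 9, G: 8, F: 7, B: 4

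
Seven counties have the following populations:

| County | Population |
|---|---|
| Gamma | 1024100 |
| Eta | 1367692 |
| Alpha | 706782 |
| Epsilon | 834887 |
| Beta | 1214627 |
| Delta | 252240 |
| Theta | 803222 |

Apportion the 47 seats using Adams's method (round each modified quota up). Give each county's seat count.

Standard divisor 6203550/47 ≈ 131990.426; standard quotas: Gamma 7.759, Eta 10.362, Alpha 5.355, Epsilon 6.325, Beta 9.202, Delta 1.911, Theta 6.085.
Rounding up gives 8, 11, 6, 7, 10, 2, 7 = 51 seats, so the divisor must be adjusted.
With modified divisor 140300: modified quotas Gamma 7.299, Eta 9.748, Alpha 5.038, Epsilon 5.951, Beta 8.657, Delta 1.798, Theta 5.725.
Rounding up: Gamma 8, Eta 10, Alpha 6, Epsilon 6, Beta 9, Delta 2, Theta 6 (total 47).

Gamma: 8, Eta: 10, Alpha: 6, Epsilon: 6, Beta: 9, Delta: 2, Theta: 6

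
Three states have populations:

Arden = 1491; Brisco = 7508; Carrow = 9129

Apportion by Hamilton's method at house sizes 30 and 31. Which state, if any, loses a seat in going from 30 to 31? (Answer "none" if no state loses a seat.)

Arden

At 30 seats: Arden 3, Brisco 12, Carrow 15.
At 31 seats: Arden 2, Brisco 13, Carrow 16.
Arden drops from 3 to 2.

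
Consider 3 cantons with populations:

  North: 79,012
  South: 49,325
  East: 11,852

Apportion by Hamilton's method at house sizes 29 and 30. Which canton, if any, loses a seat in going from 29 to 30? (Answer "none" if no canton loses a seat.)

At 29 seats: North 16, South 10, East 3.
At 30 seats: North 17, South 11, East 2.
East drops from 3 to 2.

East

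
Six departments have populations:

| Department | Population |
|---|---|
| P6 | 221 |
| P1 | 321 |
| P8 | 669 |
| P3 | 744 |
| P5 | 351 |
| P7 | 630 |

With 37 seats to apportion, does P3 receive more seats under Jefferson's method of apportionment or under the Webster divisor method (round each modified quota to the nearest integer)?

Jefferson

Jefferson: P6 2, P1 4, P8 9, P3 10, P5 4, P7 8.
Webster: P6 3, P1 4, P8 9, P3 9, P5 4, P7 8.
P3 gets 10 under Jefferson and 9 under Webster.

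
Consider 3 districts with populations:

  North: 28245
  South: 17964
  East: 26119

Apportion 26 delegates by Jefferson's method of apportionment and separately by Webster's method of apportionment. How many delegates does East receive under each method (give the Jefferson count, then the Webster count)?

Jefferson: North 10, South 6, East 10.
Webster: North 10, South 7, East 9.
East gets 10 under Jefferson and 9 under Webster.

10 and 9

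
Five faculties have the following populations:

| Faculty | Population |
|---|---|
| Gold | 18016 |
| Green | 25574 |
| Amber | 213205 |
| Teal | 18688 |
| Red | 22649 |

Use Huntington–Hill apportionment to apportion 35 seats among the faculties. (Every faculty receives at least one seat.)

With divisor 8533: modified quotas Gold 2.111, Green 2.997, Amber 24.986, Teal 2.190, Red 2.654.
Geometric-mean thresholds: Gold √(2·3)=2.449, Green √(2·3)=2.449, Amber √(24·25)=24.495, Teal √(2·3)=2.449, Red √(2·3)=2.449.
Each quota rounded against its threshold gives Gold 2, Green 3, Amber 25, Teal 2, Red 3 (total 35).

Gold 2, Green 3, Amber 25, Teal 2, Red 3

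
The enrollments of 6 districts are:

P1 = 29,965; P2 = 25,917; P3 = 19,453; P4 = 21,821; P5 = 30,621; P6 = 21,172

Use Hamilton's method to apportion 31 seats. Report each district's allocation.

P1: 6, P2: 5, P3: 4, P4: 5, P5: 6, P6: 5

Standard divisor: 148949 ÷ 31 ≈ 4804.806.
Standard quotas: P1 6.2365, P2 5.3940, P3 4.0487, P4 4.5415, P5 6.3730, P6 4.4064.
Lower quotas: P1 6, P2 5, P3 4, P4 4, P5 6, P6 4 (sum 29, leaving 2 seats).
Remainders in descending order: P4 0.5415, P6 0.4064, P2 0.3940, P5 0.3730, P1 0.2365, P3 0.0487.
The surplus seats go to P4, P6.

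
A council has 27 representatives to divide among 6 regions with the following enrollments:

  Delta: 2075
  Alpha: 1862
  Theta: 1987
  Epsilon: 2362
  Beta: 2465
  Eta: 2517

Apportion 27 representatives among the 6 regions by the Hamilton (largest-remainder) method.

Delta 4, Alpha 4, Theta 4, Epsilon 5, Beta 5, Eta 5

Total 13268; standard divisor 13268/27 ≈ 491.407.
Standard quotas: Delta 4.223, Alpha 3.789, Theta 4.043, Epsilon 4.807, Beta 5.016, Eta 5.122.
Lower quotas: Delta 4, Alpha 3, Theta 4, Epsilon 4, Beta 5, Eta 5 (sum 25, leaving 2 seats).
Remainders in descending order: Epsilon 0.807, Alpha 0.789, Delta 0.223, Eta 0.122, Theta 0.043, Beta 0.016.
Largest remainders: Epsilon, Alpha receive the extra seats.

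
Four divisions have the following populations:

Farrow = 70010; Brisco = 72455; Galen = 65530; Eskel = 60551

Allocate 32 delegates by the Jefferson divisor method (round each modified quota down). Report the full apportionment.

Farrow=8, Brisco=9, Galen=8, Eskel=7

Standard divisor 268546/32 ≈ 8392.062; standard quotas: Farrow 8.342, Brisco 8.634, Galen 7.809, Eskel 7.215.
Rounding down gives 8, 8, 7, 7 = 30 seats, so the divisor must be adjusted.
With modified divisor 7900: modified quotas Farrow 8.862, Brisco 9.172, Galen 8.295, Eskel 7.665.
Rounding down: Farrow 8, Brisco 9, Galen 8, Eskel 7 (total 32).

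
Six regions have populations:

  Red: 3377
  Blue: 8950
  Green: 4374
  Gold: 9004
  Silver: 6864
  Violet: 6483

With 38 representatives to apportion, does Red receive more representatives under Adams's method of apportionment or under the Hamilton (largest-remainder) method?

Adams: Red 4, Blue 8, Green 4, Gold 9, Silver 7, Violet 6.
Hamilton: Red 3, Blue 9, Green 4, Gold 9, Silver 7, Violet 6.
Red gets 4 under Adams and 3 under Hamilton.

Adams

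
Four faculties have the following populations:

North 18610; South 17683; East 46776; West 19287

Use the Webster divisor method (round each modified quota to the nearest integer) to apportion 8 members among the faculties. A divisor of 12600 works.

North 1; South 1; East 4; West 2

With modified divisor 12600: modified quotas North 1.477, South 1.403, East 3.712, West 1.531.
Rounding to the nearest integer: North 1, South 1, East 4, West 2 (total 8).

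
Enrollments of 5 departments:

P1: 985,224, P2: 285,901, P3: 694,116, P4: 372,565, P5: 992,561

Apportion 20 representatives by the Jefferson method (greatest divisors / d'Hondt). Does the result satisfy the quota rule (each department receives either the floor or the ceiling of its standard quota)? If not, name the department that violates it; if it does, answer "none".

Standard quotas: P1 5.917, P2 1.717, P3 4.168, P4 2.237, P5 5.961.
Jefferson allocation: P1 6, P2 2, P3 4, P4 2, P5 6.
Every allocation lies between the lower and upper quota.

none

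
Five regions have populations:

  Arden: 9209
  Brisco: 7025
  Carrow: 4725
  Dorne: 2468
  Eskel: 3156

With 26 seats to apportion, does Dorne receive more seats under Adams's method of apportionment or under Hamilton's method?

Adams

Adams: Arden 8, Brisco 7, Carrow 5, Dorne 3, Eskel 3.
Hamilton: Arden 9, Brisco 7, Carrow 5, Dorne 2, Eskel 3.
Dorne gets 3 under Adams and 2 under Hamilton.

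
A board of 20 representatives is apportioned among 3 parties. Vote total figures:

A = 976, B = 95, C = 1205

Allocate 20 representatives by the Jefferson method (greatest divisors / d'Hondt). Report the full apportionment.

Standard divisor 2276/20 ≈ 113.8; standard quotas: A 8.576, B 0.835, C 10.589.
Rounding down gives 8, 0, 10 = 18 seats, so the divisor must be adjusted.
With modified divisor 104: modified quotas A 9.385, B 0.913, C 11.587.
Rounding down: A 9, B 0, C 11 (total 20).

A=9, B=0, C=11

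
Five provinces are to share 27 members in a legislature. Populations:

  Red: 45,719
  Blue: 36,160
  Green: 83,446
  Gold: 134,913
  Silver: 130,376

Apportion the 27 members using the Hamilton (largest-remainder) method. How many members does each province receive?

Red 3; Blue 2; Green 5; Gold 9; Silver 8

Total 430614; standard divisor 430614/27 ≈ 15948.667.
Standard quotas: Red 2.8666, Blue 2.2673, Green 5.2322, Gold 8.4592, Silver 8.1747.
Lower quotas: Red 2, Blue 2, Green 5, Gold 8, Silver 8 (sum 25, leaving 2 seats).
Remainders in descending order: Red 0.8666, Gold 0.4592, Blue 0.2673, Green 0.2322, Silver 0.1747.
The surplus seats go to Red, Gold.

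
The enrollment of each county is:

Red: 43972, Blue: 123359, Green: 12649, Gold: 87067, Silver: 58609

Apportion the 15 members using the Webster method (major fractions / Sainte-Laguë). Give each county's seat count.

Red: 2, Blue: 5, Green: 1, Gold: 4, Silver: 3

Standard divisor 325656/15 ≈ 21710.4; standard quotas: Red 2.025, Blue 5.682, Green 0.583, Gold 4.010, Silver 2.700.
Rounding to the nearest integer gives 2, 6, 1, 4, 3 = 16 seats, so the divisor must be adjusted.
With modified divisor 22900: modified quotas Red 1.920, Blue 5.387, Green 0.552, Gold 3.802, Silver 2.559.
Rounding to the nearest integer: Red 2, Blue 5, Green 1, Gold 4, Silver 3 (total 15).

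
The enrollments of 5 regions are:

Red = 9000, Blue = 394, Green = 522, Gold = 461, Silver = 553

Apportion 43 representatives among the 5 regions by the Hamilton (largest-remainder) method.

Red 35; Blue 2; Green 2; Gold 2; Silver 2

The standard divisor is 10930/43 ≈ 254.186.
Standard quotas: Red 35.4071, Blue 1.5500, Green 2.0536, Gold 1.8136, Silver 2.1756.
Lower quotas: Red 35, Blue 1, Green 2, Gold 1, Silver 2 (sum 41, leaving 2 seats).
Remainders in descending order: Gold 0.8136, Blue 0.5500, Red 0.4071, Silver 0.1756, Green 0.0536.
The surplus seats go to Gold, Blue.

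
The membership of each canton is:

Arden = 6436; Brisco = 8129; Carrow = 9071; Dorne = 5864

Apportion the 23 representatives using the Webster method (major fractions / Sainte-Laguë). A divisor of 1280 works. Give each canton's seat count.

Arden: 5; Brisco: 6; Carrow: 7; Dorne: 5

With modified divisor 1280: modified quotas Arden 5.028, Brisco 6.351, Carrow 7.087, Dorne 4.581.
Rounding to the nearest integer: Arden 5, Brisco 6, Carrow 7, Dorne 5 (total 23).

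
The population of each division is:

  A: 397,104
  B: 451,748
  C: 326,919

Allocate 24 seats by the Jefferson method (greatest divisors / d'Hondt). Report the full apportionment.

Standard divisor 1175771/24 ≈ 48990.458; standard quotas: A 8.106, B 9.221, C 6.673.
Rounding down gives 8, 9, 6 = 23 seats, so the divisor must be adjusted.
With modified divisor 45900: modified quotas A 8.652, B 9.842, C 7.122.
Rounding down: A 8, B 9, C 7 (total 24).

A: 8, B: 9, C: 7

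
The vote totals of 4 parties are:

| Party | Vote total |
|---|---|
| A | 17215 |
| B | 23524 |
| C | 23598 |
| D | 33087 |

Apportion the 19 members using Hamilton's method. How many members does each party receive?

A 3, B 5, C 5, D 6

Total 97424; standard divisor 97424/19 ≈ 5127.579.
Standard quotas: A 3.3573, B 4.5877, C 4.6022, D 6.4528.
Lower quotas: A 3, B 4, C 4, D 6 (sum 17, leaving 2 seats).
Remainders in descending order: C 0.6022, B 0.5877, D 0.4528, A 0.3573.
The surplus seats go to C, B.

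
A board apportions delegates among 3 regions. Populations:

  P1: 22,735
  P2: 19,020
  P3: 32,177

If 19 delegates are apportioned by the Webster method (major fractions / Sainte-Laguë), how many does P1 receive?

Standard divisor 73932/19 ≈ 3891.158; standard quotas: P1 5.843, P2 4.888, P3 8.269.
Rounding to the nearest integer gives P1 6, P2 5, P3 8 — total 19, matching the house size, so no adjustment is needed.
P1 receives 6.

6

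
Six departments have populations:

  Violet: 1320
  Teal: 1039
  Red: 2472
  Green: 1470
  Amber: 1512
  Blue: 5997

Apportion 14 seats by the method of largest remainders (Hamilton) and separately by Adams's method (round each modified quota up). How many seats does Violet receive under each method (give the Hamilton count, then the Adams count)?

Hamilton: Violet 1, Teal 1, Red 3, Green 1, Amber 2, Blue 6.
Adams: Violet 2, Teal 1, Red 2, Green 2, Amber 2, Blue 5.
Violet gets 1 under Hamilton and 2 under Adams.

1 and 2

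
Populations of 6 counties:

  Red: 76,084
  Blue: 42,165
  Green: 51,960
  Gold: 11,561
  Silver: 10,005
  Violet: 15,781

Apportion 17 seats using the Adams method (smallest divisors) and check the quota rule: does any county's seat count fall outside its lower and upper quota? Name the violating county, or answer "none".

none

Standard quotas: Red 6.232, Blue 3.454, Green 4.256, Gold 0.947, Silver 0.819, Violet 1.293.
Adams allocation: Red 6, Blue 3, Green 4, Gold 1, Silver 1, Violet 2.
Every allocation lies between the lower and upper quota.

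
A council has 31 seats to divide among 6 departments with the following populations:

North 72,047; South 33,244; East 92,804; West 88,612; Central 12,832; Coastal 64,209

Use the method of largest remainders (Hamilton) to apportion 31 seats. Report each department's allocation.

North=6, South=3, East=8, West=8, Central=1, Coastal=5

The standard divisor is 363748/31 ≈ 11733.806.
Standard quotas: North 6.1401, South 2.8332, East 7.9091, West 7.5519, Central 1.0936, Coastal 5.4721.
Lower quotas: North 6, South 2, East 7, West 7, Central 1, Coastal 5 (sum 28, leaving 3 seats).
Remainders in descending order: East 0.9091, South 0.8332, West 0.5519, Coastal 0.4721, North 0.1401, Central 0.0936.
The surplus seats go to East, South, West.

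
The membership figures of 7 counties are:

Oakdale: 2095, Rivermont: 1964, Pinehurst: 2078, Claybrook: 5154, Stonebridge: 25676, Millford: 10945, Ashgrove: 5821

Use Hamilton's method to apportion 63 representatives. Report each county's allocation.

Standard divisor: 53733 ÷ 63 ≈ 852.905.
Standard quotas: Oakdale 2.4563, Rivermont 2.3027, Pinehurst 2.4364, Claybrook 6.0429, Stonebridge 30.1042, Millford 12.8326, Ashgrove 6.8249.
Lower quotas: Oakdale 2, Rivermont 2, Pinehurst 2, Claybrook 6, Stonebridge 30, Millford 12, Ashgrove 6 (sum 60, leaving 3 seats).
Remainders in descending order: Millford 0.8326, Ashgrove 0.8249, Oakdale 0.4563, Pinehurst 0.4364, Rivermont 0.3027, Stonebridge 0.1042, Claybrook 0.0429.
Largest remainders: Millford, Ashgrove, Oakdale receive the extra seats.

Oakdale 3; Rivermont 2; Pinehurst 2; Claybrook 6; Stonebridge 30; Millford 13; Ashgrove 7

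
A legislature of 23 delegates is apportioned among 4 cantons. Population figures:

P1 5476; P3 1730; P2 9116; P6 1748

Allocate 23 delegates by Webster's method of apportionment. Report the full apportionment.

P1 7; P3 2; P2 12; P6 2

Standard divisor 18070/23 ≈ 785.652; standard quotas: P1 6.970, P3 2.202, P2 11.603, P6 2.225.
Rounding to the nearest integer gives P1 7, P3 2, P2 12, P6 2 — total 23, matching the house size, so no adjustment is needed.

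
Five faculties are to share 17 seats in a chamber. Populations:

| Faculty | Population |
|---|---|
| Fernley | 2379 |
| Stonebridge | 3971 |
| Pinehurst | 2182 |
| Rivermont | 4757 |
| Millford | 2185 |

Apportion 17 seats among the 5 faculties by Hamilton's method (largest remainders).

Fernley: 3; Stonebridge: 4; Pinehurst: 2; Rivermont: 5; Millford: 3

The standard divisor is 15474/17 ≈ 910.235.
Standard quotas: Fernley 2.614, Stonebridge 4.363, Pinehurst 2.397, Rivermont 5.226, Millford 2.400.
Lower quotas: Fernley 2, Stonebridge 4, Pinehurst 2, Rivermont 5, Millford 2 (sum 15, leaving 2 seats).
Remainders in descending order: Fernley 0.614, Millford 0.400, Pinehurst 0.397, Stonebridge 0.363, Rivermont 0.226.
The surplus seats go to Fernley, Millford.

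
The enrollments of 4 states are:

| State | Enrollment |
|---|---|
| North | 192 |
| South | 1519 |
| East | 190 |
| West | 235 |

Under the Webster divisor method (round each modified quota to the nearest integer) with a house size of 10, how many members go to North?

Standard divisor 2136/10 ≈ 213.6; standard quotas: North 0.899, South 7.111, East 0.890, West 1.100.
Rounding to the nearest integer gives North 1, South 7, East 1, West 1 — total 10, matching the house size, so no adjustment is needed.
North receives 1.

1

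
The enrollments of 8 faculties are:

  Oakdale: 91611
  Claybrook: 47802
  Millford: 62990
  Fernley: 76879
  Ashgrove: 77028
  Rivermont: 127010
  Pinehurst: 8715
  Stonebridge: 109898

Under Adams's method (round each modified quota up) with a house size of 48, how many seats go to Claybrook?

Standard divisor 601933/48 ≈ 12540.271; standard quotas: Oakdale 7.305, Claybrook 3.812, Millford 5.023, Fernley 6.131, Ashgrove 6.142, Rivermont 10.128, Pinehurst 0.695, Stonebridge 8.764.
Rounding up gives 8, 4, 6, 7, 7, 11, 1, 9 = 53 seats, so the divisor must be adjusted.
With modified divisor 13400: modified quotas Oakdale 6.837, Claybrook 3.567, Millford 4.701, Fernley 5.737, Ashgrove 5.748, Rivermont 9.478, Pinehurst 0.650, Stonebridge 8.201.
Rounding up: Oakdale 7, Claybrook 4, Millford 5, Fernley 6, Ashgrove 6, Rivermont 10, Pinehurst 1, Stonebridge 9 (total 48).
Claybrook receives 4.

4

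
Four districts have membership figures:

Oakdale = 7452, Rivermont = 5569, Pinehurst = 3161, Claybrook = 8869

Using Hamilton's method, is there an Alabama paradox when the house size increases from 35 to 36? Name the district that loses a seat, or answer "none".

At 35 seats: Oakdale 10, Rivermont 8, Pinehurst 5, Claybrook 12.
At 36 seats: Oakdale 11, Rivermont 8, Pinehurst 4, Claybrook 13.
Pinehurst drops from 5 to 4.

Pinehurst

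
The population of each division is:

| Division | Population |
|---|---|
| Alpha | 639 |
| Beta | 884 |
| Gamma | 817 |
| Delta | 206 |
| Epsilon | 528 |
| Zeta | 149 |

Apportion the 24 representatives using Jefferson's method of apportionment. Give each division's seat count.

Alpha: 5, Beta: 7, Gamma: 6, Delta: 1, Epsilon: 4, Zeta: 1

Standard divisor 3223/24 ≈ 134.292; standard quotas: Alpha 4.758, Beta 6.583, Gamma 6.084, Delta 1.534, Epsilon 3.932, Zeta 1.110.
Rounding down gives 4, 6, 6, 1, 3, 1 = 21 seats, so the divisor must be adjusted.
With modified divisor 120: modified quotas Alpha 5.325, Beta 7.367, Gamma 6.808, Delta 1.717, Epsilon 4.400, Zeta 1.242.
Rounding down: Alpha 5, Beta 7, Gamma 6, Delta 1, Epsilon 4, Zeta 1 (total 24).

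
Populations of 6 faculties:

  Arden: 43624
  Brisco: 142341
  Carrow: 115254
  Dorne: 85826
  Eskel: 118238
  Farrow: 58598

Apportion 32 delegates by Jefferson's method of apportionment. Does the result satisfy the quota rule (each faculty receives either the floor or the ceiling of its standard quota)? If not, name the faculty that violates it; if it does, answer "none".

Standard quotas: Arden 2.476, Brisco 8.078, Carrow 6.541, Dorne 4.871, Eskel 6.710, Farrow 3.325.
Jefferson allocation: Arden 2, Brisco 8, Carrow 7, Dorne 5, Eskel 7, Farrow 3.
Every allocation lies between the lower and upper quota.

none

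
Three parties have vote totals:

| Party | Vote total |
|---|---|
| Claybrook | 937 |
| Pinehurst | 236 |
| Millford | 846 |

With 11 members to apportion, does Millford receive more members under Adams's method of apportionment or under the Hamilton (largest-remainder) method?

Hamilton

Adams: Claybrook 5, Pinehurst 2, Millford 4.
Hamilton: Claybrook 5, Pinehurst 1, Millford 5.
Millford gets 4 under Adams and 5 under Hamilton.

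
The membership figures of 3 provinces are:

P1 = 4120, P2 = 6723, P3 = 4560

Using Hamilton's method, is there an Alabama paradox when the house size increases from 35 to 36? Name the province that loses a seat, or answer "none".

P1

At 35 seats: P1 10, P2 15, P3 10.
At 36 seats: P1 9, P2 16, P3 11.
P1 drops from 10 to 9.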